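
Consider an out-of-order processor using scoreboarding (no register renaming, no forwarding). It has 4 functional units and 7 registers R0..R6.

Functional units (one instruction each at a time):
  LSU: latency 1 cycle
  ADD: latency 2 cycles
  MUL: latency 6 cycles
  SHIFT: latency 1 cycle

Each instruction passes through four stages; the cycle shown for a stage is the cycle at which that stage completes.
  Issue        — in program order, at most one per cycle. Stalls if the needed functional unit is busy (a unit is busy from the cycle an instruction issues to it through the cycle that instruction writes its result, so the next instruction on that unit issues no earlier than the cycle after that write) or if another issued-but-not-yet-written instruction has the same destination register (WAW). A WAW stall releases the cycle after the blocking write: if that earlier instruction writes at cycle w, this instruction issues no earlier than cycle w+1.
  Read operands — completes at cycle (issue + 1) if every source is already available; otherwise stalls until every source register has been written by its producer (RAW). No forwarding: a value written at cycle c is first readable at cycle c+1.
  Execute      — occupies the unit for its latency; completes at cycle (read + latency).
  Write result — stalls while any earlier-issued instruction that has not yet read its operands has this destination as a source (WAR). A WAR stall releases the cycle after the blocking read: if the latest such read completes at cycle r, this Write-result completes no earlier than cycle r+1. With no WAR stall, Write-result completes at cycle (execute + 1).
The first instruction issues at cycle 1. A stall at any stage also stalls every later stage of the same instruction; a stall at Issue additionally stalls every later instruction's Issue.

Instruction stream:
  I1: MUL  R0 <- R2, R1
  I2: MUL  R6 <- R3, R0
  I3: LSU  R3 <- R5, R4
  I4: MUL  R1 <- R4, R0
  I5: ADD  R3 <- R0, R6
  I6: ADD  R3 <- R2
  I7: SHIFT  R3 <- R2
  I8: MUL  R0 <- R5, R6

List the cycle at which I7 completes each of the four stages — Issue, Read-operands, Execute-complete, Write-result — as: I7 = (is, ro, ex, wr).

cycle 1: I1→MUL
cycle 2: I1 RO
cycle 8: I1 EX
cycle 9: I1 WR R0
cycle 10: I2→MUL
cycle 11: I2 RO, I3→LSU
cycle 12: I3 RO
cycle 13: I3 EX
cycle 14: I3 WR R3
cycle 17: I2 EX
cycle 18: I2 WR R6
cycle 19: I4→MUL
cycle 20: I4 RO, I5→ADD
cycle 21: I5 RO
cycle 23: I5 EX
cycle 24: I5 WR R3
cycle 25: I6→ADD
cycle 26: I4 EX, I6 RO
cycle 27: I4 WR R1
cycle 28: I6 EX
cycle 29: I6 WR R3
cycle 30: I7→SHIFT
cycle 31: I7 RO, I8→MUL
cycle 32: I7 EX, I8 RO
cycle 33: I7 WR R3
cycle 38: I8 EX
cycle 39: I8 WR R0

I7 = (30, 31, 32, 33)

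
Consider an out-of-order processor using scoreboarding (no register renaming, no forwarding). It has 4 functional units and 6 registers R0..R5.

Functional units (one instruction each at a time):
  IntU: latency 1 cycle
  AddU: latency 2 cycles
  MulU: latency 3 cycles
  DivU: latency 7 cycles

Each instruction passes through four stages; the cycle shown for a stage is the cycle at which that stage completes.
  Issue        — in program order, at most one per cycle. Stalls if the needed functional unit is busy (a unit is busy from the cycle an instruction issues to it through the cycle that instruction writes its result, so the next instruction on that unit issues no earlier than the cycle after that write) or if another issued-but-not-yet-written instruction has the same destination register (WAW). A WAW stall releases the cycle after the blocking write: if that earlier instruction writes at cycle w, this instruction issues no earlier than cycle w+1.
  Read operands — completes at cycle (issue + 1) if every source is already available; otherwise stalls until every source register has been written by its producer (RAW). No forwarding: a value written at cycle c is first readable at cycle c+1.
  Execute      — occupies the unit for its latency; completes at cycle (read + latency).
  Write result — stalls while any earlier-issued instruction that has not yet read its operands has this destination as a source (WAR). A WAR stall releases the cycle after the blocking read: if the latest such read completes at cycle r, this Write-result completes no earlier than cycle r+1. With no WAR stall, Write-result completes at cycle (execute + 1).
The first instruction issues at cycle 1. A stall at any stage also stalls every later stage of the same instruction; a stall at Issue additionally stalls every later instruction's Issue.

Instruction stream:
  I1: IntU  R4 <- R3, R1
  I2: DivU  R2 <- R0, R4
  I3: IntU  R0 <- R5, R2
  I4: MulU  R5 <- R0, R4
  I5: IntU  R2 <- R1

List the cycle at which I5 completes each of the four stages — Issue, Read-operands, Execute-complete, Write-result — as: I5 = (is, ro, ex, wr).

I1  is:1  ro:2  ex:3  wr:4
I2  is:2  ro:5  ex:12  wr:13  — RAW R4: wait I1 write@4
I3  is:5  ro:14  ex:15  wr:16  — struct: IntU busy until I1 writes@4, RAW R2: wait I2 write@13
I4  is:6  ro:17  ex:20  wr:21  — RAW R0: wait I3 write@16
I5  is:17  ro:18  ex:19  wr:20  — struct: IntU busy until I3 writes@16

I5 = (17, 18, 19, 20)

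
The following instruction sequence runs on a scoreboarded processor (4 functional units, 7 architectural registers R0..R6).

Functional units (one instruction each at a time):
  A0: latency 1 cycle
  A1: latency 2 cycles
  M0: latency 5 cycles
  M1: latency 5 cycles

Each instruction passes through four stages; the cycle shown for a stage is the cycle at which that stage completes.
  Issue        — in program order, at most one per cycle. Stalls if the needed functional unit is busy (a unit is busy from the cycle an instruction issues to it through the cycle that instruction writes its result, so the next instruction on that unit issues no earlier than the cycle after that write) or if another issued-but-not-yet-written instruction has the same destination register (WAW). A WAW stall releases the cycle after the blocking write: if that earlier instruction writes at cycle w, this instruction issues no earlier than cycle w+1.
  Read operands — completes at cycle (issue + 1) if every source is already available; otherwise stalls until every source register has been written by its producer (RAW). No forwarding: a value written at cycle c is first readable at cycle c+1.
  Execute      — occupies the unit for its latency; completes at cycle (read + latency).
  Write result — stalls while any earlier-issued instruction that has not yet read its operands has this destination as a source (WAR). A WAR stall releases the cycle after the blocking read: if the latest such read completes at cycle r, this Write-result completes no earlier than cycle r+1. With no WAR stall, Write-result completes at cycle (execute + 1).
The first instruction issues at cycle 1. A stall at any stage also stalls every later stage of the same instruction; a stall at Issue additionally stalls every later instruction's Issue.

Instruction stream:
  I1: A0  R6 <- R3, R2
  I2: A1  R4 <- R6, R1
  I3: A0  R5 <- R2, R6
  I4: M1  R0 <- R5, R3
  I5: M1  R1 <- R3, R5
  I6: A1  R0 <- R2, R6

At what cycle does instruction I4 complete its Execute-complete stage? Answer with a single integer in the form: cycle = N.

cycle = 14

[1] I1 issues→A0
[2] I1 reads; I2 issues→A1
[3] I1 exec-done
[4] I1 writes R6
[5] I2 reads; I3 issues→A0
[6] I3 reads; I4 issues→M1
[7] I2 exec-done; I3 exec-done
[8] I2 writes R4; I3 writes R5
[9] I4 reads
[14] I4 exec-done
[15] I4 writes R0
[16] I5 issues→M1
[17] I5 reads; I6 issues→A1
[18] I6 reads
[20] I6 exec-done
[21] I6 writes R0
[22] I5 exec-done
[23] I5 writes R1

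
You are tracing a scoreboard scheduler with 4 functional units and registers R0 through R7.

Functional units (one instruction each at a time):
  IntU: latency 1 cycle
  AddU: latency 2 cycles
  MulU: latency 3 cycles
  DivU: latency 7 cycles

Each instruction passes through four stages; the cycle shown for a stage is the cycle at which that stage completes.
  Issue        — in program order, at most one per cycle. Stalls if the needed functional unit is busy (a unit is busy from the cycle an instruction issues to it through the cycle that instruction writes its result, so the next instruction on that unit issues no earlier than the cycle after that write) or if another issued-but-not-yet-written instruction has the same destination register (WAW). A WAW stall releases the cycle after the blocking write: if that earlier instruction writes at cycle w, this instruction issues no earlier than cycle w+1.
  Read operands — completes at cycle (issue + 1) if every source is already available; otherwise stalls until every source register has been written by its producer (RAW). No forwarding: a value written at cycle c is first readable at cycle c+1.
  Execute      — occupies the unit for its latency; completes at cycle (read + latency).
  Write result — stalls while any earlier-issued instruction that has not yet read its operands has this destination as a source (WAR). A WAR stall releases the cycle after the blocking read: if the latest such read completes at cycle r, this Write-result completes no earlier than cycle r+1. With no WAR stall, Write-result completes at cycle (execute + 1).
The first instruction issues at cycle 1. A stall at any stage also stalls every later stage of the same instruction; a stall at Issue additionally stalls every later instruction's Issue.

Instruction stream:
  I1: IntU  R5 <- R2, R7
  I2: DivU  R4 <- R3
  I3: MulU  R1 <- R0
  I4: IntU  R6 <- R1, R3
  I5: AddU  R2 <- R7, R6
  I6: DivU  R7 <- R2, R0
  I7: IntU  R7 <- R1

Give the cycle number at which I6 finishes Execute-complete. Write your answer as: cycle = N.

[1] I1 issues→IntU
[2] I1 reads | I2 issues→DivU
[3] I1 exec-done | I2 reads | I3 issues→MulU
[4] I1 writes R5 | I3 reads
[5] I4 issues→IntU
[6] I5 issues→AddU
[7] I3 exec-done
[8] I3 writes R1
[9] I4 reads
[10] I2 exec-done | I4 exec-done
[11] I2 writes R4 | I4 writes R6
[12] I5 reads | I6 issues→DivU
[14] I5 exec-done
[15] I5 writes R2
[16] I6 reads
[23] I6 exec-done
[24] I6 writes R7
[25] I7 issues→IntU
[26] I7 reads
[27] I7 exec-done
[28] I7 writes R7

cycle = 23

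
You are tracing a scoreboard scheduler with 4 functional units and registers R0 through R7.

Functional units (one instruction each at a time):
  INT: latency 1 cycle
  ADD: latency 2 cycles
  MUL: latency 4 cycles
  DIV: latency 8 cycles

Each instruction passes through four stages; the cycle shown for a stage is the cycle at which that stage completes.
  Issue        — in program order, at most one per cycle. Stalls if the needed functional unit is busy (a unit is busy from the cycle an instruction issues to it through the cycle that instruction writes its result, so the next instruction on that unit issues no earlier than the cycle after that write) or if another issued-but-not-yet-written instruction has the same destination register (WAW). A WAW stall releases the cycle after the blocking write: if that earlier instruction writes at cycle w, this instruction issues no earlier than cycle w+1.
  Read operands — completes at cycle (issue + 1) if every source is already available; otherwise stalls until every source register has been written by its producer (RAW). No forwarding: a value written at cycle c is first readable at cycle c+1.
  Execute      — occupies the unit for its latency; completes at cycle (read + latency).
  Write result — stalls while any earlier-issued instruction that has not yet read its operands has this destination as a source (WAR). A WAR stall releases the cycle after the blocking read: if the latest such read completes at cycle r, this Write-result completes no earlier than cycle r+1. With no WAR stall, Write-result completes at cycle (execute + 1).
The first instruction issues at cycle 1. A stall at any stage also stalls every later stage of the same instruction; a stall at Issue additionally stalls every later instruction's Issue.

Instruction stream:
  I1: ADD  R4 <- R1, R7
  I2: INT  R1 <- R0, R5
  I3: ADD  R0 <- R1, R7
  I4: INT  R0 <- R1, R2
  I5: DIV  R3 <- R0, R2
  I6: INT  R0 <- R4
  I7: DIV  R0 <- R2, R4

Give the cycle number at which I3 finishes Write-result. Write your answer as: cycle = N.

cycle = 10

cycle 1: issue I1 (ADD)
cycle 2: I1 read-ops; issue I2 (INT)
cycle 3: I2 read-ops
cycle 4: I1 finished on ADD; I2 finished on INT
cycle 5: I1→R4; I2→R1
cycle 6: issue I3 (ADD)
cycle 7: I3 read-ops
cycle 9: I3 finished on ADD
cycle 10: I3→R0
cycle 11: issue I4 (INT)
cycle 12: I4 read-ops; issue I5 (DIV)
cycle 13: I4 finished on INT
cycle 14: I4→R0
cycle 15: I5 read-ops; issue I6 (INT)
cycle 16: I6 read-ops
cycle 17: I6 finished on INT
cycle 18: I6→R0
cycle 23: I5 finished on DIV
cycle 24: I5→R3
cycle 25: issue I7 (DIV)
cycle 26: I7 read-ops
cycle 34: I7 finished on DIV
cycle 35: I7→R0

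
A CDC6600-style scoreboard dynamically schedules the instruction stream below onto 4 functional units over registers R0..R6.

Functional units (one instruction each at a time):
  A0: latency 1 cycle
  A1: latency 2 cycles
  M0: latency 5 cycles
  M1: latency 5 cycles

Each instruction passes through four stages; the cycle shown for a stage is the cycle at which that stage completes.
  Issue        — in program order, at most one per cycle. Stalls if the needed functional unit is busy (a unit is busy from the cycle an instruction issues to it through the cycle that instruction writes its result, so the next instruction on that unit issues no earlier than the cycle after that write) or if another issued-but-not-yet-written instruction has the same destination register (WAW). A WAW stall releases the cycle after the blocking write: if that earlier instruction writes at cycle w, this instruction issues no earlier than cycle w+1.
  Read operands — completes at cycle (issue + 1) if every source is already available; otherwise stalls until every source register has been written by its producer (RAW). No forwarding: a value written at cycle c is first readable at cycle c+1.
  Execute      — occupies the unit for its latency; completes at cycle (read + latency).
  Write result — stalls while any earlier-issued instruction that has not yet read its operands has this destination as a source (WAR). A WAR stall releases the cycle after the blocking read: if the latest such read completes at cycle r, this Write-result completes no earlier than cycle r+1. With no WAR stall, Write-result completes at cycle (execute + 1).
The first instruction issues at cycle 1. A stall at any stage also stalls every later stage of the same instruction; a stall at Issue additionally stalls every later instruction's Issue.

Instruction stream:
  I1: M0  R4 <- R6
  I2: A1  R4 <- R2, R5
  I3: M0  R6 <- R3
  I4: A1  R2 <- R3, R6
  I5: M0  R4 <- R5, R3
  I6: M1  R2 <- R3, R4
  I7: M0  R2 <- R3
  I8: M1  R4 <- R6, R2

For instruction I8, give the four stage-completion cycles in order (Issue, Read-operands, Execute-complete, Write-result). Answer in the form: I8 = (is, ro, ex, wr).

cycle 1: issue I1 (M0)
cycle 2: I1 read-ops
cycle 7: I1 finished on M0
cycle 8: I1→R4
cycle 9: issue I2 (A1)
cycle 10: I2 read-ops | issue I3 (M0)
cycle 11: I3 read-ops
cycle 12: I2 finished on A1
cycle 13: I2→R4
cycle 14: issue I4 (A1)
cycle 16: I3 finished on M0
cycle 17: I3→R6
cycle 18: I4 read-ops | issue I5 (M0)
cycle 19: I5 read-ops
cycle 20: I4 finished on A1
cycle 21: I4→R2
cycle 22: issue I6 (M1)
cycle 24: I5 finished on M0
cycle 25: I5→R4
cycle 26: I6 read-ops
cycle 31: I6 finished on M1
cycle 32: I6→R2
cycle 33: issue I7 (M0)
cycle 34: I7 read-ops | issue I8 (M1)
cycle 39: I7 finished on M0
cycle 40: I7→R2
cycle 41: I8 read-ops
cycle 46: I8 finished on M1
cycle 47: I8→R4

I8 = (34, 41, 46, 47)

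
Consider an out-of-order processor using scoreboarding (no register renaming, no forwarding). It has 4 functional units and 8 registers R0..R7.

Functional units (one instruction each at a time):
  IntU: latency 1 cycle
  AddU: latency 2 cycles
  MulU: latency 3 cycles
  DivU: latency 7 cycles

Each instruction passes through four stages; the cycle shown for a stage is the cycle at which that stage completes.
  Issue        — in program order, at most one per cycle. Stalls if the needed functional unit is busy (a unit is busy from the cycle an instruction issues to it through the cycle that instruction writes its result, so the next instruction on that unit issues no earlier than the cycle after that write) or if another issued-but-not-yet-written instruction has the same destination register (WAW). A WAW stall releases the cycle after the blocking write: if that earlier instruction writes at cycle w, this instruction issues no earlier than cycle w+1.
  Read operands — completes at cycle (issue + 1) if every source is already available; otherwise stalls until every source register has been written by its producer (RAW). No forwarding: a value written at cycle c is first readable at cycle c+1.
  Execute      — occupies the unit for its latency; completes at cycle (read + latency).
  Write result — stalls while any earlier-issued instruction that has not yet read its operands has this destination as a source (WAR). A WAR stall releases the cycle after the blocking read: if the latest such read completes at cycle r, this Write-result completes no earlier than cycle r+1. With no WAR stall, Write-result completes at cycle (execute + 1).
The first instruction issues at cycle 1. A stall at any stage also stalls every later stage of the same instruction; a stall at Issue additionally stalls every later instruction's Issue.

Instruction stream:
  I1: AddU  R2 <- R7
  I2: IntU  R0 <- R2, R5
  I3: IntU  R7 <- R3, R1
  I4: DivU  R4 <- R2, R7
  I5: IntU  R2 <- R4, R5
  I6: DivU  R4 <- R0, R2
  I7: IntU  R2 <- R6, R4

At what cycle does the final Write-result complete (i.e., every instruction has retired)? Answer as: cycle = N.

cycle 1: issue I1 (AddU)
cycle 2: I1 read-ops; issue I2 (IntU)
cycle 4: I1 finished on AddU
cycle 5: I1→R2
cycle 6: I2 read-ops
cycle 7: I2 finished on IntU
cycle 8: I2→R0
cycle 9: issue I3 (IntU)
cycle 10: I3 read-ops; issue I4 (DivU)
cycle 11: I3 finished on IntU
cycle 12: I3→R7
cycle 13: I4 read-ops; issue I5 (IntU)
cycle 20: I4 finished on DivU
cycle 21: I4→R4
cycle 22: I5 read-ops; issue I6 (DivU)
cycle 23: I5 finished on IntU
cycle 24: I5→R2
cycle 25: I6 read-ops; issue I7 (IntU)
cycle 32: I6 finished on DivU
cycle 33: I6→R4
cycle 34: I7 read-ops
cycle 35: I7 finished on IntU
cycle 36: I7→R2

cycle = 36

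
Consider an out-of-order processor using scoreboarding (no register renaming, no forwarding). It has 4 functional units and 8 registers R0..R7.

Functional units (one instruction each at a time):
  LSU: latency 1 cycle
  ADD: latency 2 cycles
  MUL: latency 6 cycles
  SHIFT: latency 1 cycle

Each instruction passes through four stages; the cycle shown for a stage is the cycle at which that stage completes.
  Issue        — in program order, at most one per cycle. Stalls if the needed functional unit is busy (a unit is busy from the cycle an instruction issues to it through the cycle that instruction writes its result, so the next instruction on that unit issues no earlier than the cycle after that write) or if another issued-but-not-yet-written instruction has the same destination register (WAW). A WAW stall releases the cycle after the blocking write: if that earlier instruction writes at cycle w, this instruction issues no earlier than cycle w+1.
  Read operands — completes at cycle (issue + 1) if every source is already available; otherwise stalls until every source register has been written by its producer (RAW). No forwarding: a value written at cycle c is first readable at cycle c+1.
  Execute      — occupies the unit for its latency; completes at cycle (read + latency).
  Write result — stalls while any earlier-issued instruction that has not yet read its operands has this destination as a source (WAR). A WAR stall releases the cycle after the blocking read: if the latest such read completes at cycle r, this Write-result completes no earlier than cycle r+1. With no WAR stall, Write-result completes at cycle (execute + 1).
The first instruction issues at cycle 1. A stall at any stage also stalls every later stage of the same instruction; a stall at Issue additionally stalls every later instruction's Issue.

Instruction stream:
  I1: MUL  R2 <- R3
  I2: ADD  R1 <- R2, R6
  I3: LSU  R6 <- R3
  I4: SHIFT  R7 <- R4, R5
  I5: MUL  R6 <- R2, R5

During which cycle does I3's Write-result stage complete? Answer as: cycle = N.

[1] I1 issues→MUL
[2] I1 reads | I2 issues→ADD
[3] I3 issues→LSU
[4] I3 reads | I4 issues→SHIFT
[5] I3 exec-done | I4 reads
[6] I4 exec-done
[7] I4 writes R7
[8] I1 exec-done
[9] I1 writes R2
[10] I2 reads
[11] I3 writes R6
[12] I2 exec-done | I5 issues→MUL
[13] I2 writes R1 | I5 reads
[19] I5 exec-done
[20] I5 writes R6

cycle = 11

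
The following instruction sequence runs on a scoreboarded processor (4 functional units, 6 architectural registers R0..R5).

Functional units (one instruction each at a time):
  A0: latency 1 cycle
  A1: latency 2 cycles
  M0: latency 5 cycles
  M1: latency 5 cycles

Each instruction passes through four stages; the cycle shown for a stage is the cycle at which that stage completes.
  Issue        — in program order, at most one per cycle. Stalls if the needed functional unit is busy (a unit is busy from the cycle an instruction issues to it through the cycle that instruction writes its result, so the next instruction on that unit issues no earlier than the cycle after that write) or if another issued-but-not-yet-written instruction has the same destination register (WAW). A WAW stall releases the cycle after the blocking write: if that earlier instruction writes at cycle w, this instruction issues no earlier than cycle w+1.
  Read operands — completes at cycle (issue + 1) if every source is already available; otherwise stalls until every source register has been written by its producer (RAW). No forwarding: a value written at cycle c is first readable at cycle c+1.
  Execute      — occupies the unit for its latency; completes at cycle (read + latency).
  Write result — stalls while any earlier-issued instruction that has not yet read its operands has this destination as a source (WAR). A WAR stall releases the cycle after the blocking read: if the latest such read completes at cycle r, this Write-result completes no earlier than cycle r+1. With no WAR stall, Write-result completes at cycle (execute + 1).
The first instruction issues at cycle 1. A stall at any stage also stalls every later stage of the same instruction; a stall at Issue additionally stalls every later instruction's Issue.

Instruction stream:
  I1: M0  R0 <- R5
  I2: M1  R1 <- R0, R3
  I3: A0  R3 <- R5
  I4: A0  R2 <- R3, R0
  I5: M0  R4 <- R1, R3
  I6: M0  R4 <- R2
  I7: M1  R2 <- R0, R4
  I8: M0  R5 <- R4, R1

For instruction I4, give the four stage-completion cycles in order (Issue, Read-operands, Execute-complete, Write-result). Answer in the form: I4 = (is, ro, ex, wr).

I1  is:1  ro:2  ex:7  wr:8
I2  is:2  ro:9  ex:14  wr:15  — RAW R0: wait I1 write@8
I3  is:3  ro:4  ex:5  wr:10  — WAR R3: wait I2 read@9
I4  is:11  ro:12  ex:13  wr:14  — struct: A0 busy until I3 writes@10
I5  is:12  ro:16  ex:21  wr:22  — RAW R1: wait I2 write@15
I6  is:23  ro:24  ex:29  wr:30  — struct: M0 busy until I5 writes@22
I7  is:24  ro:31  ex:36  wr:37  — RAW R4: wait I6 write@30
I8  is:31  ro:32  ex:37  wr:38  — struct: M0 busy until I6 writes@30

I4 = (11, 12, 13, 14)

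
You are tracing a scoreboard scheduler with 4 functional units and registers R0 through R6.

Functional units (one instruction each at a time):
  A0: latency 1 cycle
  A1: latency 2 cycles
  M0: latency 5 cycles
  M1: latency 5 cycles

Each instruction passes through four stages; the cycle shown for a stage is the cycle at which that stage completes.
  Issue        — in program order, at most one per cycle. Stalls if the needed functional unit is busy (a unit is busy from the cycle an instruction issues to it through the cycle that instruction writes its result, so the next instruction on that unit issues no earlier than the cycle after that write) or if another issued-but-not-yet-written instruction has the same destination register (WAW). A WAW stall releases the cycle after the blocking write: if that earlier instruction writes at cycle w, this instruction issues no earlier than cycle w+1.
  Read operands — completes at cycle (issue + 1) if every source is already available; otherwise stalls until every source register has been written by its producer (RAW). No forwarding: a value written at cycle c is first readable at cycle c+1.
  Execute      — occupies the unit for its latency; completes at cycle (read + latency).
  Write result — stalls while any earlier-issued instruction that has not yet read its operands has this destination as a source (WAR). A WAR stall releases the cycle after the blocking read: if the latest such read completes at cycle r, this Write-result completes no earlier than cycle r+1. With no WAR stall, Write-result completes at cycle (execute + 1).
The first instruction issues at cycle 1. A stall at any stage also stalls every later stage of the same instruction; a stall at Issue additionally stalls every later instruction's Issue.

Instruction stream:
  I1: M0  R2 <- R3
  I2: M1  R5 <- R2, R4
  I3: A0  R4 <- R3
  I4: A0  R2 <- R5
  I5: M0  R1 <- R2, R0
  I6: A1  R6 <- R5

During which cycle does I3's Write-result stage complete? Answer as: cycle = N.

  I1 | 1 | 2 | 7 | 8
  I2 | 2 | 9 | 14 | 15   RAW R2: wait I1 write@8
  I3 | 3 | 4 | 5 | 10   WAR R4: wait I2 read@9
  I4 | 11 | 16 | 17 | 18   struct: A0 busy until I3 writes@10 · RAW R5: wait I2 write@15
  I5 | 12 | 19 | 24 | 25   RAW R2: wait I4 write@18
  I6 | 13 | 16 | 18 | 19   RAW R5: wait I2 write@15

cycle = 10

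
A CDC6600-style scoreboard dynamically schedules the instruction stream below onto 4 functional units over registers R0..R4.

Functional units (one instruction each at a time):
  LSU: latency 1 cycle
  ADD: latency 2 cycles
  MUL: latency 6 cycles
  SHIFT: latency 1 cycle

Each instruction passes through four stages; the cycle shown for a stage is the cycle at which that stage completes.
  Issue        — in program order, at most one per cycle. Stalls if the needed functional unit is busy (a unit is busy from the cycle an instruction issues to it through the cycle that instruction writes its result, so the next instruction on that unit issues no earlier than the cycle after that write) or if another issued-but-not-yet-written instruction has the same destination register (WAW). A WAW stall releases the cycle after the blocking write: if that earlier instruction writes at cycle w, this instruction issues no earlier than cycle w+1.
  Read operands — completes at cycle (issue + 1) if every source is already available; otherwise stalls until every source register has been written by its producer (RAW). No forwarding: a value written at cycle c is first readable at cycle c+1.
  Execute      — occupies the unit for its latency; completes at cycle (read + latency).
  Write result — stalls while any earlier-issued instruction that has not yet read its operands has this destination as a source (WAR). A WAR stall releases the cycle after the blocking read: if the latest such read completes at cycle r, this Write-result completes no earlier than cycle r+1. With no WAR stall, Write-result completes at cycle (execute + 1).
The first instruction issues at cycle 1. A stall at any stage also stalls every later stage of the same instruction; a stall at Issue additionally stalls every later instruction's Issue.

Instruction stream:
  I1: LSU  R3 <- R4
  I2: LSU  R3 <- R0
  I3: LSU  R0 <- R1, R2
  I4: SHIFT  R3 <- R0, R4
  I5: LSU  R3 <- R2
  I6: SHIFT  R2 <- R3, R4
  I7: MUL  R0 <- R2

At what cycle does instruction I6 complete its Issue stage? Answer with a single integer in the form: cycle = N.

  I1 | 1 | 2 | 3 | 4
  I2 | 5 | 6 | 7 | 8   struct: LSU busy until I1 writes@4
  I3 | 9 | 10 | 11 | 12   struct: LSU busy until I2 writes@8
  I4 | 10 | 13 | 14 | 15   RAW R0: wait I3 write@12
  I5 | 16 | 17 | 18 | 19   WAW R3: wait I4 write@15
  I6 | 17 | 20 | 21 | 22   RAW R3: wait I5 write@19
  I7 | 18 | 23 | 29 | 30   RAW R2: wait I6 write@22

cycle = 17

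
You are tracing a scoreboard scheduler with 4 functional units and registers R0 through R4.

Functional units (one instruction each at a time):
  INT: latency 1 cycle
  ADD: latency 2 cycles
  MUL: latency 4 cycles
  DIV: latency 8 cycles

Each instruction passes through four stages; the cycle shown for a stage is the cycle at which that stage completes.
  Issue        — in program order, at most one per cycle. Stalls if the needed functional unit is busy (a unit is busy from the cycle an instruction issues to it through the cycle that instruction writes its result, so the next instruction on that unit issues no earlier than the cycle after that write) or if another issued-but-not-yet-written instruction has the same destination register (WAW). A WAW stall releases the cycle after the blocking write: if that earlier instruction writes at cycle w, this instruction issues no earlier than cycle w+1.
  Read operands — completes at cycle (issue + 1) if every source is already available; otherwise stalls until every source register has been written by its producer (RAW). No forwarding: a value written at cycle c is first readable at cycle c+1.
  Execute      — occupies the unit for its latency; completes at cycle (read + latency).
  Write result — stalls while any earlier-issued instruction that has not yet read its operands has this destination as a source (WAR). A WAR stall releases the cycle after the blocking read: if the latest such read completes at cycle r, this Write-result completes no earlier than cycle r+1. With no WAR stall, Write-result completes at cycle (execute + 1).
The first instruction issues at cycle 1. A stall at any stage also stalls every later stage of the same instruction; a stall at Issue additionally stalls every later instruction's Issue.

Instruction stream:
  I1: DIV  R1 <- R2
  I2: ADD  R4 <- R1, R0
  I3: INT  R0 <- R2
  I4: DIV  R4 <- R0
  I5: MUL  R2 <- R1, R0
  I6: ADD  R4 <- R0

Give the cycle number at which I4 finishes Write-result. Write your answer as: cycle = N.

c1: issue I1 (DIV)
c2: I1 read-ops · issue I2 (ADD)
c3: issue I3 (INT)
c4: I3 read-ops
c5: I3 finished on INT
c10: I1 finished on DIV
c11: I1→R1
c12: I2 read-ops
c13: I3→R0
c14: I2 finished on ADD
c15: I2→R4
c16: issue I4 (DIV)
c17: I4 read-ops · issue I5 (MUL)
c18: I5 read-ops
c22: I5 finished on MUL
c23: I5→R2
c25: I4 finished on DIV
c26: I4→R4
c27: issue I6 (ADD)
c28: I6 read-ops
c30: I6 finished on ADD
c31: I6→R4

cycle = 26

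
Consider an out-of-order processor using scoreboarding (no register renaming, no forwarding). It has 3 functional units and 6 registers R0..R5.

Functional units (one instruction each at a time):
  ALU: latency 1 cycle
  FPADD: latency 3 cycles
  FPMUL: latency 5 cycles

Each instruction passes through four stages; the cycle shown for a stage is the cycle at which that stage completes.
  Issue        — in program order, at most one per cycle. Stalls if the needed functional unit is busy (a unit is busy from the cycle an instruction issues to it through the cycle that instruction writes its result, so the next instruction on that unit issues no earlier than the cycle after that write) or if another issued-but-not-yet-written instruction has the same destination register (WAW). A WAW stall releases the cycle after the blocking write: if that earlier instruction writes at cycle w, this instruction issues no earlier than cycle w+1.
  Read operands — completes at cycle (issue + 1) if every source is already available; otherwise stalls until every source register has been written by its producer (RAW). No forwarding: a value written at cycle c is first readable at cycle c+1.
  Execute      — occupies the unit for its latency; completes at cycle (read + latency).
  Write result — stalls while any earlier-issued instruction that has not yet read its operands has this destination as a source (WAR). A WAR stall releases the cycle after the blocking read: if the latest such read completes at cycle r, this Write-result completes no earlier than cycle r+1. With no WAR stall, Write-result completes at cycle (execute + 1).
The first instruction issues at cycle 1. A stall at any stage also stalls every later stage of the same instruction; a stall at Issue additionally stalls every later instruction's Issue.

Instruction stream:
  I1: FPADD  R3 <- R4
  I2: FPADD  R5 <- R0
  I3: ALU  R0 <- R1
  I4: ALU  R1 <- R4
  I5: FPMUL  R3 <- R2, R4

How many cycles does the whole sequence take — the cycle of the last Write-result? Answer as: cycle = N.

c1: I1→FPADD
c2: I1 RO
c5: I1 EX
c6: I1 WR R3
c7: I2→FPADD
c8: I2 RO; I3→ALU
c9: I3 RO
c10: I3 EX
c11: I2 EX; I3 WR R0
c12: I2 WR R5; I4→ALU
c13: I4 RO; I5→FPMUL
c14: I4 EX; I5 RO
c15: I4 WR R1
c19: I5 EX
c20: I5 WR R3

cycle = 20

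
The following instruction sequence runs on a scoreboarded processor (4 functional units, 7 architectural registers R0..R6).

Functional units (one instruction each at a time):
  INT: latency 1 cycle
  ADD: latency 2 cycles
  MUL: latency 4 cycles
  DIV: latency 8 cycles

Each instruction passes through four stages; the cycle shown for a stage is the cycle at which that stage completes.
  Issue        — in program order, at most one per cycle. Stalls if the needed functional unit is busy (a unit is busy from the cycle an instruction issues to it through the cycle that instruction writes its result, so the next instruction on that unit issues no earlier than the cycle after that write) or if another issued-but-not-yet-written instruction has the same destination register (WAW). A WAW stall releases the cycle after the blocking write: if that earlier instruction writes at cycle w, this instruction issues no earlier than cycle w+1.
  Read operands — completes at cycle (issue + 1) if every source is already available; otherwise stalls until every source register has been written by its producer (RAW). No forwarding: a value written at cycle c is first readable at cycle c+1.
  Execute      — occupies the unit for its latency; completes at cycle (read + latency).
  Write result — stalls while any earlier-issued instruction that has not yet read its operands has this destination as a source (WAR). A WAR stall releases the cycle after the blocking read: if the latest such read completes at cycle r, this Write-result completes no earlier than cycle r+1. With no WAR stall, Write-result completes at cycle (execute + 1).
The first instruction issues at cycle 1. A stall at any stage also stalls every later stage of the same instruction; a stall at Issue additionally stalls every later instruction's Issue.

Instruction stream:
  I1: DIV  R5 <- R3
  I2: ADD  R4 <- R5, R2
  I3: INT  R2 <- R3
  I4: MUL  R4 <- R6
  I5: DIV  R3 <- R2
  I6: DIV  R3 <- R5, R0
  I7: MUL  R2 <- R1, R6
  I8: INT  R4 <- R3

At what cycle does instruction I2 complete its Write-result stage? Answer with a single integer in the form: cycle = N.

I1  is:1  ro:2  ex:10  wr:11
I2  is:2  ro:12  ex:14  wr:15  — RAW R5: wait I1 write@11
I3  is:3  ro:4  ex:5  wr:13  — WAR R2: wait I2 read@12
I4  is:16  ro:17  ex:21  wr:22  — WAW R4: wait I2 write@15
I5  is:17  ro:18  ex:26  wr:27
I6  is:28  ro:29  ex:37  wr:38  — struct: DIV busy until I5 writes@27
I7  is:29  ro:30  ex:34  wr:35
I8  is:30  ro:39  ex:40  wr:41  — RAW R3: wait I6 write@38

cycle = 15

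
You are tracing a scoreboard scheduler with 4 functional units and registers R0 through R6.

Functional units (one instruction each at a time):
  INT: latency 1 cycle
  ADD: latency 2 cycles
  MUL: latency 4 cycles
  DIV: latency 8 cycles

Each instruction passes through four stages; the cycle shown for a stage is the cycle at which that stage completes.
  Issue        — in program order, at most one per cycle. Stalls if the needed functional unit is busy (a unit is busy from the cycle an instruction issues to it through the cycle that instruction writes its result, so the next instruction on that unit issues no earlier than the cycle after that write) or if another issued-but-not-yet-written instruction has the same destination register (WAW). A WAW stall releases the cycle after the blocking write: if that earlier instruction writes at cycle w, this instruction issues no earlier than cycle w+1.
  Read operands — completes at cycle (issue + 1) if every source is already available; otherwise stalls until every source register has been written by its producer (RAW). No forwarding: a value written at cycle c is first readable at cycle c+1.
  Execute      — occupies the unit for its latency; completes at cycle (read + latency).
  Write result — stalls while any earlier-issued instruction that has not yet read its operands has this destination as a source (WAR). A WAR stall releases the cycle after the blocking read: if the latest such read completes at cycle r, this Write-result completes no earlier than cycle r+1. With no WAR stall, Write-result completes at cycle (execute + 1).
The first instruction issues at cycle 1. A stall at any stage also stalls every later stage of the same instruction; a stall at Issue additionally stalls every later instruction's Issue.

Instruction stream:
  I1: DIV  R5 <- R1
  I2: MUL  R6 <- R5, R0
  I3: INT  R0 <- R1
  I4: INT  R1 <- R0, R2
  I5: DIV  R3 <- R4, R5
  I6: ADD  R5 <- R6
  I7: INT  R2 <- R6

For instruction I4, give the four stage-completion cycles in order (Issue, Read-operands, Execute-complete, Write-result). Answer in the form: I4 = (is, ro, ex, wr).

  I1 | 1 | 2 | 10 | 11
  I2 | 2 | 12 | 16 | 17   RAW R5: wait I1 write@11
  I3 | 3 | 4 | 5 | 13   WAR R0: wait I2 read@12
  I4 | 14 | 15 | 16 | 17   struct: INT busy until I3 writes@13
  I5 | 15 | 16 | 24 | 25
  I6 | 16 | 18 | 20 | 21   RAW R6: wait I2 write@17
  I7 | 18 | 19 | 20 | 21   struct: INT busy until I4 writes@17

I4 = (14, 15, 16, 17)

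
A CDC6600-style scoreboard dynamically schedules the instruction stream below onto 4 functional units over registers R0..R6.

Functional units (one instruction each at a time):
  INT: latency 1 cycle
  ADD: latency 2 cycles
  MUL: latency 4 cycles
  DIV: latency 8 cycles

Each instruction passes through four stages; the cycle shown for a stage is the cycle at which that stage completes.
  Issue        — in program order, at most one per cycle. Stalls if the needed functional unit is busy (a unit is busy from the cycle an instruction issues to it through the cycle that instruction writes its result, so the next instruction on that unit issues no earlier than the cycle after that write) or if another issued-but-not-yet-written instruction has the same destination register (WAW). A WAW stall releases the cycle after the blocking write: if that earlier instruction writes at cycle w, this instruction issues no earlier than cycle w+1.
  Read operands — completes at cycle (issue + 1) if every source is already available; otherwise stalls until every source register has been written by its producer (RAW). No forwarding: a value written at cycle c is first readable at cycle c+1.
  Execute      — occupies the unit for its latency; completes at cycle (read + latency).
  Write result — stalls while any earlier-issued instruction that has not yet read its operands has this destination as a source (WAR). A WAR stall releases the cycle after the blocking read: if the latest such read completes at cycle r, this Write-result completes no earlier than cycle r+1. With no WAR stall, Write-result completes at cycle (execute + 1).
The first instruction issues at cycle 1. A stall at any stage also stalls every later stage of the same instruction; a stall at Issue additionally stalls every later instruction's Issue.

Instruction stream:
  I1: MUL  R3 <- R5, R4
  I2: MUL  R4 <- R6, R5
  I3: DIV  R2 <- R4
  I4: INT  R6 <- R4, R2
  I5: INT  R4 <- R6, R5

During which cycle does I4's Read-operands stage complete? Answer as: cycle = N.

1) issue 1, read 2, done 6, write 7
2) issue 8, read 9, done 13, write 14  <struct: MUL busy until I1 writes@7>
3) issue 9, read 15, done 23, write 24  <RAW R4: wait I2 write@14>
4) issue 10, read 25, done 26, write 27  <RAW R2: wait I3 write@24>
5) issue 28, read 29, done 30, write 31  <struct: INT busy until I4 writes@27>

cycle = 25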